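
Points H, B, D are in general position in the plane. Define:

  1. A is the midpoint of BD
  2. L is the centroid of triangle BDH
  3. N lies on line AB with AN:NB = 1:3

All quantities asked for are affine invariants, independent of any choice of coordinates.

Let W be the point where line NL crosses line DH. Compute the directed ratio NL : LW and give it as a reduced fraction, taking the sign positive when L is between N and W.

NL:LW = 7/8

Set H = (0, 0), B = (1, 0), D = (0, 1); any affine frame gives the same invariant.
1. A is the midpoint of BD ⇒ A = (1/2, 1/2)
2. L is the centroid of triangle BDH ⇒ L = (1/3, 1/3)
3. N lies on line AB with AN:NB = 1:3 ⇒ N = (5/8, 3/8)
line NL meets DH at W = (0, 2/7)
L = N + t·(W−N) with t = 7/15, so NL:LW = 7/15:8/15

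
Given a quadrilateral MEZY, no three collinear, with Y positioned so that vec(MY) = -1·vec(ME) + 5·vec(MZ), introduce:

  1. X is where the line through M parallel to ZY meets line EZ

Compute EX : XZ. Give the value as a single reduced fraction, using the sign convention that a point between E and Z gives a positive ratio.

EX:XZ = -4

Set M = (0, 0), E = (1, 0), Z = (0, 1), Y = (-1, 5); any affine frame gives the same invariant.
1. X is where the line through M parallel to ZY meets line EZ ⇒ X = (-1/3, 4/3)
X = E + t·(Z−E) with t = 4/3, so EX:XZ = t:(1−t) = 4/3:-1/3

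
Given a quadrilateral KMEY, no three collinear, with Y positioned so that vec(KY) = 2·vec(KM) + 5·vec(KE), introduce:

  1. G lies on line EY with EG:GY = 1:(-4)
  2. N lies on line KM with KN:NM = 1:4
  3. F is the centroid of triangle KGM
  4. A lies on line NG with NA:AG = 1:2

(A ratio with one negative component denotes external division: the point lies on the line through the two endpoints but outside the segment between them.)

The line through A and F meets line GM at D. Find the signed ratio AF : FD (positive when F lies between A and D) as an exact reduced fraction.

Work in coordinates with K = (0, 0), M = (1, 0), E = (0, 1), Y = (2, 5).
1. G lies on line EY with EG:GY = 1:(-4) ⇒ G = (-2/3, -1/3)
2. N lies on line KM with KN:NM = 1:4 ⇒ N = (1/5, 0)
3. F is the centroid of triangle KGM ⇒ F = (1/9, -1/9)
4. A lies on line NG with NA:AG = 1:2 ⇒ A = (-4/45, -1/9)
line AF meets GM at D = (4/9, -1/9)
F = A + t·(D−A) with t = 3/8, so AF:FD = 3/8:5/8

AF:FD = 3/5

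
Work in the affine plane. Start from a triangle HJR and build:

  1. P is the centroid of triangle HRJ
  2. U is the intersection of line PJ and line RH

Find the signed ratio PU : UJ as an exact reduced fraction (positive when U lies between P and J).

Set H = (0, 0), J = (1, 0), R = (0, 1); any affine frame gives the same invariant.
1. P is the centroid of triangle HRJ ⇒ P = (1/3, 1/3)
2. U is the intersection of line PJ and line RH ⇒ U = (0, 1/2)
U = P + t·(J−P) with t = -1/2, so PU:UJ = t:(1−t) = -1/2:3/2

PU:UJ = -1/3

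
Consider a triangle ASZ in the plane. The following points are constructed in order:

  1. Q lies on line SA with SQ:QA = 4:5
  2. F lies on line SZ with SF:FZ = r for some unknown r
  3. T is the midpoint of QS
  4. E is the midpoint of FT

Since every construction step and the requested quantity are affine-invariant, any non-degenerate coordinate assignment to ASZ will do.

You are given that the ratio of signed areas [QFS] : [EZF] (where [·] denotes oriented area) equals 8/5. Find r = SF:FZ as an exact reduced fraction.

Assign A = (0, 0), S = (1, 0), Z = (0, 1) — the answer is frame-independent, so this choice is without loss of generality.
1. Q lies on line SA with SQ:QA = 4:5 ⇒ Q = (5/9, 0)
2. With SF:FZ = r, write λ = r/(r+1) so F = S + λ·(Z−S); F is affine-linear in λ
3. T is the midpoint of QS ⇒ T = (7/9, 0)
4. E is the midpoint of FT ⇒ E is an affine combination of earlier points and hence also affine-linear in λ
Every point depending on F is an affine combination of F and λ-independent points, so each such coordinate is linear in λ; the λ² term in each signed area is a multiple of (Z−S)×(Z−S) = 0, so 2·[QFS] and 2·[EZF] are each linear in λ. Evaluating at λ=0 and λ=1:
  2·[QFS] = -4/9·λ,   2·[EZF] = 1/9·λ − 1/9
So [QFS]:[EZF] = (-4/9·λ) / (1/9·λ − 1/9). Setting this equal to 8/5:
  -4/9·λ = 8/5·(1/9·λ − 1/9)  ⇒  λ = 2/7
Then r = λ/(1−λ) = (2/7)/(5/7) = 2/5. Check: with r = 2/5, F = (5/7, 2/7) and [QFS]:[EZF] = 8/5 as required.

r = 2/5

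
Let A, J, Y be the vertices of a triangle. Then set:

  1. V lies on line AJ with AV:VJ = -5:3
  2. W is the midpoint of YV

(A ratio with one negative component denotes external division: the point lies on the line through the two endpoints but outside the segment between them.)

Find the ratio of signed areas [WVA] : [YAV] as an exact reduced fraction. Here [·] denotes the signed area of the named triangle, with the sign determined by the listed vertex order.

[WVA]:[YAV] = -1/2

Work in coordinates with A = (0, 0), J = (1, 0), Y = (0, 1).
1. V lies on line AJ with AV:VJ = -5:3 ⇒ V = (5/2, 0)
2. W is the midpoint of YV ⇒ W = (5/4, 1/2)
2·[WVA] = -5/4, 2·[YAV] = 5/2
[WVA]:[YAV] = -5/4:5/2 = -1/2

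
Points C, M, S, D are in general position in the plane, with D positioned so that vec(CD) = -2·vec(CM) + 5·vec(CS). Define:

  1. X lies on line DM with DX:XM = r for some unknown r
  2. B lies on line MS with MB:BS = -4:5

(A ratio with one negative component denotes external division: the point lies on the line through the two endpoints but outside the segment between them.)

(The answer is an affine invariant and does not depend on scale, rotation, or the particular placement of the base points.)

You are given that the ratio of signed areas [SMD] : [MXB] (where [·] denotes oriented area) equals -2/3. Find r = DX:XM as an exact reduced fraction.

Set C = (0, 0), M = (1, 0), S = (0, 1), D = (-2, 5); any affine frame gives the same invariant.
1. With DX:XM = r, write λ = r/(r+1) so X = D + λ·(M−D); X is affine-linear in λ
2. B lies on line MS with MB:BS = -4:5 ⇒ B = (5, -4)
Every point depending on X is an affine combination of X and λ-independent points, so each such coordinate is linear in λ; the λ² term in each signed area is a multiple of (M−D)×(M−D) = 0, so 2·[SMD] and 2·[MXB] are each linear in λ. Evaluating at λ=0 and λ=1:
  2·[SMD] = 2,   2·[MXB] = 8·λ − 8
So [SMD]:[MXB] = (2) / (8·λ − 8). Setting this equal to -2/3:
  2 = -2/3·(8·λ − 8)  ⇒  λ = 5/8
Then r = λ/(1−λ) = (5/8)/(3/8) = 5/3. Check: with r = 5/3, X = (-1/8, 15/8) and [SMD]:[MXB] = -2/3 as required.

r = 5/3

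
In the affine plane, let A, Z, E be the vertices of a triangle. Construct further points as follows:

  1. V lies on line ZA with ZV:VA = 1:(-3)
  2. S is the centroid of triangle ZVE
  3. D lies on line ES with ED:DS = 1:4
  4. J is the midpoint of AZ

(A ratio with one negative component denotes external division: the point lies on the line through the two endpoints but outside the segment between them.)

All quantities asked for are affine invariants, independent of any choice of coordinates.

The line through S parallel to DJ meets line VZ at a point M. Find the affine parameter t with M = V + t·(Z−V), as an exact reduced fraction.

t = 14/13

Set A = (0, 0), Z = (1, 0), E = (0, 1); any affine frame gives the same invariant.
1. V lies on line ZA with ZV:VA = 1:(-3) ⇒ V = (3/2, 0)
2. S is the centroid of triangle ZVE ⇒ S = (5/6, 1/3)
3. D lies on line ES with ED:DS = 1:4 ⇒ D = (1/6, 13/15)
4. J is the midpoint of AZ ⇒ J = (1/2, 0)
through S parallel to DJ: direction (1/3, -13/15); meets VZ at M = (25/26, 0)
M = V + t·(Z−V) with t = 14/13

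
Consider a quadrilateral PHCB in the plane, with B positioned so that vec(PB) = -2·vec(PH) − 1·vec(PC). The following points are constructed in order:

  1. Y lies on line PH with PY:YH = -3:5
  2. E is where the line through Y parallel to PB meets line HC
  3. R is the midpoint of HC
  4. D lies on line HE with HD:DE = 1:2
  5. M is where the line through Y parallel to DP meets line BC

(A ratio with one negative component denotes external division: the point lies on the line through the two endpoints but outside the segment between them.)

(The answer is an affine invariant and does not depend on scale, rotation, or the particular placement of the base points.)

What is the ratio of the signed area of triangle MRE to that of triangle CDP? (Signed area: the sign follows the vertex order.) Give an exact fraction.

Set P = (0, 0), H = (1, 0), C = (0, 1), B = (-2, -1); any affine frame gives the same invariant.
1. Y lies on line PH with PY:YH = -3:5 ⇒ Y = (-3/2, 0)
2. E is where the line through Y parallel to PB meets line HC ⇒ E = (1/6, 5/6)
3. R is the midpoint of HC ⇒ R = (1/2, 1/2)
4. D lies on line HE with HD:DE = 1:2 ⇒ D = (13/18, 5/18)
5. M is where the line through Y parallel to DP meets line BC ⇒ M = (-11/16, 5/16)
2·[MRE] = 11/24, 2·[CDP] = -13/18
[MRE]:[CDP] = 11/24:-13/18 = -33/52

[MRE]:[CDP] = -33/52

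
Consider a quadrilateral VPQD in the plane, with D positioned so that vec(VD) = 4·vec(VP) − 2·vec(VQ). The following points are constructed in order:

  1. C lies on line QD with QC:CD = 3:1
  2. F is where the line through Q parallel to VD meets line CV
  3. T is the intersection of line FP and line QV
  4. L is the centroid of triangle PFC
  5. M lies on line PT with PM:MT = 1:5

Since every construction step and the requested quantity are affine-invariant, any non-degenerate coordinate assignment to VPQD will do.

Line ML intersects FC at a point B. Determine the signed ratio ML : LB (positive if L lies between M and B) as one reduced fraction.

Work in coordinates with V = (0, 0), P = (1, 0), Q = (0, 1), D = (4, -2).
1. C lies on line QD with QC:CD = 3:1 ⇒ C = (3, -5/4)
2. F is where the line through Q parallel to VD meets line CV ⇒ F = (12, -5)
3. T is the intersection of line FP and line QV ⇒ T = (0, 5/11)
4. L is the centroid of triangle PFC ⇒ L = (16/3, -25/12)
5. M lies on line PT with PM:MT = 1:5 ⇒ M = (5/6, 5/66)
line ML meets FC at B = (113/15, -113/36)
L = M + t·(B−M) with t = 45/67, so ML:LB = 45/67:22/67

ML:LB = 45/22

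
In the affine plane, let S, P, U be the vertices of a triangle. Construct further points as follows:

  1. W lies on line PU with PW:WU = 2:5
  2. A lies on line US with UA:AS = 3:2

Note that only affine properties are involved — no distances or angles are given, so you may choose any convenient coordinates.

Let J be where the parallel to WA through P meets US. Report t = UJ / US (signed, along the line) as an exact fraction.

t = 21/25

Assign S = (0, 0), P = (1, 0), U = (0, 1) — the answer is frame-independent, so this choice is without loss of generality.
1. W lies on line PU with PW:WU = 2:5 ⇒ W = (5/7, 2/7)
2. A lies on line US with UA:AS = 3:2 ⇒ A = (0, 2/5)
through P parallel to WA: direction (-5/7, 4/35); meets US at J = (0, 4/25)
J = U + t·(S−U) with t = 21/25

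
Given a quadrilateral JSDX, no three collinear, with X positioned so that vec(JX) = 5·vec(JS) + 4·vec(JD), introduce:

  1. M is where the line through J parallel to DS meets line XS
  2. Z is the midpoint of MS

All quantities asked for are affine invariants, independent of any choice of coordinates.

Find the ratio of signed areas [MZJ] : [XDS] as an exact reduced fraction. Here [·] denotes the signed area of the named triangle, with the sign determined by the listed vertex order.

[MZJ]:[XDS] = 1/32

Assign J = (0, 0), S = (1, 0), D = (0, 1), X = (5, 4) — the answer is frame-independent, so this choice is without loss of generality.
1. M is where the line through J parallel to DS meets line XS ⇒ M = (1/2, -1/2)
2. Z is the midpoint of MS ⇒ Z = (3/4, -1/4)
2·[MZJ] = 1/4, 2·[XDS] = 8
[MZJ]:[XDS] = 1/4:8 = 1/32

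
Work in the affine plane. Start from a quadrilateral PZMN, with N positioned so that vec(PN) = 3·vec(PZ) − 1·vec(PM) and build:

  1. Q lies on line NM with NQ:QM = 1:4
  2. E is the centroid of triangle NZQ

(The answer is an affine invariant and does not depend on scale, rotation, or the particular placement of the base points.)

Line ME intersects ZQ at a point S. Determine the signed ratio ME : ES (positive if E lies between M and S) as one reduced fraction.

Work in coordinates with P = (0, 0), Z = (1, 0), M = (0, 1), N = (3, -1).
1. Q lies on line NM with NQ:QM = 1:4 ⇒ Q = (12/5, -3/5)
2. E is the centroid of triangle NZQ ⇒ E = (32/15, -8/15)
line ME meets ZQ at S = (128/65, -27/65)
E = M + t·(S−M) with t = 13/12, so ME:ES = 13/12:-1/12

ME:ES = -13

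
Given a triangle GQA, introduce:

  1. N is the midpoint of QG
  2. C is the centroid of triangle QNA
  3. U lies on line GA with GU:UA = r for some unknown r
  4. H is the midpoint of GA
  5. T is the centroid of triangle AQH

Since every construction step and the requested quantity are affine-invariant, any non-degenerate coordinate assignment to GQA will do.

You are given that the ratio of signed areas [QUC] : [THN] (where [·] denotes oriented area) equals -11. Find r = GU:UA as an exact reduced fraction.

Work in coordinates with G = (0, 0), Q = (1, 0), A = (0, 1).
1. N is the midpoint of QG ⇒ N = (1/2, 0)
2. C is the centroid of triangle QNA ⇒ C = (1/2, 1/3)
3. With GU:UA = r, write λ = r/(r+1) so U = G + λ·(A−G); U is affine-linear in λ
4. H is the midpoint of GA ⇒ H = (0, 1/2)
5. T is the centroid of triangle AQH ⇒ T = (1/3, 1/2)
Every point depending on U is an affine combination of U and λ-independent points, so each such coordinate is linear in λ; the λ² term in each signed area is a multiple of (A−G)×(A−G) = 0, so 2·[QUC] and 2·[THN] are each linear in λ. Evaluating at λ=0 and λ=1:
  2·[QUC] = 1/2·λ − 1/3,   2·[THN] = 1/6
So [QUC]:[THN] = (1/2·λ − 1/3) / (1/6). Setting this equal to -11:
  1/2·λ − 1/3 = -11·(1/6)  ⇒  λ = -3
Then r = λ/(1−λ) = (-3)/(4) = -3/4. Check: with r = -3/4, U = (0, -3) and [QUC]:[THN] = -11 as required.

r = -3/4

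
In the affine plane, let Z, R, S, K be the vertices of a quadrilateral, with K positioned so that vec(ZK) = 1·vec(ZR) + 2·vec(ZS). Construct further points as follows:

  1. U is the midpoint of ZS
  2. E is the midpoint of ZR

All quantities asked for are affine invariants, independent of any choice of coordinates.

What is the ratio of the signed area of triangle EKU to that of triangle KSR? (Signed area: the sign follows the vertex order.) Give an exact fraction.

[EKU]:[KSR] = 5/8

Work in coordinates with Z = (0, 0), R = (1, 0), S = (0, 1), K = (1, 2).
1. U is the midpoint of ZS ⇒ U = (0, 1/2)
2. E is the midpoint of ZR ⇒ E = (1/2, 0)
2·[EKU] = 5/4, 2·[KSR] = 2
[EKU]:[KSR] = 5/4:2 = 5/8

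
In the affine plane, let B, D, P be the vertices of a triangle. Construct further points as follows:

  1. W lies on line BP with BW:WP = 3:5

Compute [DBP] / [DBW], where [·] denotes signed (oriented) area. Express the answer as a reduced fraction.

[DBP]:[DBW] = 8/3

Assign B = (0, 0), D = (1, 0), P = (0, 1) — the answer is frame-independent, so this choice is without loss of generality.
1. W lies on line BP with BW:WP = 3:5 ⇒ W = (0, 3/8)
2·[DBP] = -1, 2·[DBW] = -3/8
[DBP]:[DBW] = -1:-3/8 = 8/3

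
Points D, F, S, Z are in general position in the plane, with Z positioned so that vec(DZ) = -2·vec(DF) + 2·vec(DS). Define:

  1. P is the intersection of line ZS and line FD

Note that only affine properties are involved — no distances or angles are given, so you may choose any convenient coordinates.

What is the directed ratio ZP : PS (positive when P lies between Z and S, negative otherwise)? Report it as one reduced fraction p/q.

Assign D = (0, 0), F = (1, 0), S = (0, 1), Z = (-2, 2) — the answer is frame-independent, so this choice is without loss of generality.
1. P is the intersection of line ZS and line FD ⇒ P = (2, 0)
P = Z + t·(S−Z) with t = 2, so ZP:PS = t:(1−t) = 2:-1

ZP:PS = -2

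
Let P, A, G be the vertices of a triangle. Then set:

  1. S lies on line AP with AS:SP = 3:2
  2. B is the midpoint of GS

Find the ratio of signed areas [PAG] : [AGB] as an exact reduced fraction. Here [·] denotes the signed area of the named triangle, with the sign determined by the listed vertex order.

[PAG]:[AGB] = 10/3

Assign P = (0, 0), A = (1, 0), G = (0, 1) — the answer is frame-independent, so this choice is without loss of generality.
1. S lies on line AP with AS:SP = 3:2 ⇒ S = (2/5, 0)
2. B is the midpoint of GS ⇒ B = (1/5, 1/2)
2·[PAG] = 1, 2·[AGB] = 3/10
[PAG]:[AGB] = 1:3/10 = 10/3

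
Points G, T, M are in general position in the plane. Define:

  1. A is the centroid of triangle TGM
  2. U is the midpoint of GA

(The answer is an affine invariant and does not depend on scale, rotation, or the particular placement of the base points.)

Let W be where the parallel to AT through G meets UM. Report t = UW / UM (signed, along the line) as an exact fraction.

t = -1/3

Choose coordinates G = (0, 0), T = (1, 0), M = (0, 1).
1. A is the centroid of triangle TGM ⇒ A = (1/3, 1/3)
2. U is the midpoint of GA ⇒ U = (1/6, 1/6)
through G parallel to AT: direction (2/3, -1/3); meets UM at W = (2/9, -1/9)
W = U + t·(M−U) with t = -1/3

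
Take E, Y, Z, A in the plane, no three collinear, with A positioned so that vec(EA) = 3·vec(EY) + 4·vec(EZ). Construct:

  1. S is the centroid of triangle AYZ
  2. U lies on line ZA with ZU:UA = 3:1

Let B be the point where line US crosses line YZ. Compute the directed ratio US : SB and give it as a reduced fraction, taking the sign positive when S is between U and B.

US:SB = 5/4

Assign E = (0, 0), Y = (1, 0), Z = (0, 1), A = (3, 4) — the answer is frame-independent, so this choice is without loss of generality.
1. S is the centroid of triangle AYZ ⇒ S = (4/3, 5/3)
2. U lies on line ZA with ZU:UA = 3:1 ⇒ U = (9/4, 13/4)
line US meets YZ at B = (3/5, 2/5)
S = U + t·(B−U) with t = 5/9, so US:SB = 5/9:4/9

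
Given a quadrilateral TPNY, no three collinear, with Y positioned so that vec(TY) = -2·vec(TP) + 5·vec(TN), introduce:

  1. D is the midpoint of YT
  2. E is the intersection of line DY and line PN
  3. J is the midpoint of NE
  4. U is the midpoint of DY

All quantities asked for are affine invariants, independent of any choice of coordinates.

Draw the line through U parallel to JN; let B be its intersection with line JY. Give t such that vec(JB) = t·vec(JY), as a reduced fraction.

t = 5/8

Choose coordinates T = (0, 0), P = (1, 0), N = (0, 1), Y = (-2, 5).
1. D is the midpoint of YT ⇒ D = (-1, 5/2)
2. E is the intersection of line DY and line PN ⇒ E = (-2/3, 5/3)
3. J is the midpoint of NE ⇒ J = (-1/3, 4/3)
4. U is the midpoint of DY ⇒ U = (-3/2, 15/4)
through U parallel to JN: direction (1/3, -1/3); meets JY at B = (-11/8, 29/8)
B = J + t·(Y−J) with t = 5/8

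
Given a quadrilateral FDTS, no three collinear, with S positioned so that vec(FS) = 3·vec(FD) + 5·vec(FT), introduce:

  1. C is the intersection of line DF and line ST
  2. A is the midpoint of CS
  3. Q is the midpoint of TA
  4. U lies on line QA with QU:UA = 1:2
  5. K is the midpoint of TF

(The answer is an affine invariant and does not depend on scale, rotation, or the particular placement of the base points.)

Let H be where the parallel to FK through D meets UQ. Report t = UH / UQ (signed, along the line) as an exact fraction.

t = -4/3

Set F = (0, 0), D = (1, 0), T = (0, 1), S = (3, 5); any affine frame gives the same invariant.
1. C is the intersection of line DF and line ST ⇒ C = (-3/4, 0)
2. A is the midpoint of CS ⇒ A = (9/8, 5/2)
3. Q is the midpoint of TA ⇒ Q = (9/16, 7/4)
4. U lies on line QA with QU:UA = 1:2 ⇒ U = (3/4, 2)
5. K is the midpoint of TF ⇒ K = (0, 1/2)
through D parallel to FK: direction (0, 1/2); meets UQ at H = (1, 7/3)
H = U + t·(Q−U) with t = -4/3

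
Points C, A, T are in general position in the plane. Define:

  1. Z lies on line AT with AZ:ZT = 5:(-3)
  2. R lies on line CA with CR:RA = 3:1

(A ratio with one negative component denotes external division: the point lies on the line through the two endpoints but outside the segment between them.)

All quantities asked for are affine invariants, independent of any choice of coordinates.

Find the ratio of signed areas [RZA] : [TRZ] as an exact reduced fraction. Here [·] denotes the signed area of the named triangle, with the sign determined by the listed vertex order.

[RZA]:[TRZ] = 5/3

Set C = (0, 0), A = (1, 0), T = (0, 1); any affine frame gives the same invariant.
1. Z lies on line AT with AZ:ZT = 5:(-3) ⇒ Z = (-3/2, 5/2)
2. R lies on line CA with CR:RA = 3:1 ⇒ R = (3/4, 0)
2·[RZA] = -5/8, 2·[TRZ] = -3/8
[RZA]:[TRZ] = -5/8:-3/8 = 5/3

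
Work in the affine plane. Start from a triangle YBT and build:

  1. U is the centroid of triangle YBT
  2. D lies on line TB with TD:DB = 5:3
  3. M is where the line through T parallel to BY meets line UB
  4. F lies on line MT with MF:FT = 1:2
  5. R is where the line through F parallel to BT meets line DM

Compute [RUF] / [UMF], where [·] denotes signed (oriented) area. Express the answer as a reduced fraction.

[RUF]:[UMF] = -5/16

Set Y = (0, 0), B = (1, 0), T = (0, 1); any affine frame gives the same invariant.
1. U is the centroid of triangle YBT ⇒ U = (1/3, 1/3)
2. D lies on line TB with TD:DB = 5:3 ⇒ D = (5/8, 3/8)
3. M is where the line through T parallel to BY meets line UB ⇒ M = (-1, 1)
4. F lies on line MT with MF:FT = 1:2 ⇒ F = (-2/3, 1)
5. R is where the line through F parallel to BT meets line DM ⇒ R = (-11/24, 19/24)
2·[RUF] = 5/72, 2·[UMF] = -2/9
[RUF]:[UMF] = 5/72:-2/9 = -5/16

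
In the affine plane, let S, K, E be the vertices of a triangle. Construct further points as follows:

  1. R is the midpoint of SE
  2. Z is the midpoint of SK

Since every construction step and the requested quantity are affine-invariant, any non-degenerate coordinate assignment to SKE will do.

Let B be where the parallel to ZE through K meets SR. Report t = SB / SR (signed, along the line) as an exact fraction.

t = 4

Set S = (0, 0), K = (1, 0), E = (0, 1); any affine frame gives the same invariant.
1. R is the midpoint of SE ⇒ R = (0, 1/2)
2. Z is the midpoint of SK ⇒ Z = (1/2, 0)
through K parallel to ZE: direction (-1/2, 1); meets SR at B = (0, 2)
B = S + t·(R−S) with t = 4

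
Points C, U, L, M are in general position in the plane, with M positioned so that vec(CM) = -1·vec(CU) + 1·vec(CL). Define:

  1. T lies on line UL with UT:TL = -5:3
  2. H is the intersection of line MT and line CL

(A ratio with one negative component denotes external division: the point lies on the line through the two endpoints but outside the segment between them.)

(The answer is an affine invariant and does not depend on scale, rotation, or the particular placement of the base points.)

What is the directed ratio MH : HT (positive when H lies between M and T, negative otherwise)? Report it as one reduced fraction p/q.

MH:HT = -2/3

Assign C = (0, 0), U = (1, 0), L = (0, 1), M = (-1, 1) — the answer is frame-independent, so this choice is without loss of generality.
1. T lies on line UL with UT:TL = -5:3 ⇒ T = (-3/2, 5/2)
2. H is the intersection of line MT and line CL ⇒ H = (0, -2)
H = M + t·(T−M) with t = -2, so MH:HT = t:(1−t) = -2:3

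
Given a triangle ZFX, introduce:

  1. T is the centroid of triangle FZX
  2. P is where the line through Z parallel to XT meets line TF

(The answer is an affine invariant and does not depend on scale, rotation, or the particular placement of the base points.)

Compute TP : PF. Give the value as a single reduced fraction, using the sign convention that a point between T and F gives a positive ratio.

TP:PF = -1/2

Assign Z = (0, 0), F = (1, 0), X = (0, 1) — the answer is frame-independent, so this choice is without loss of generality.
1. T is the centroid of triangle FZX ⇒ T = (1/3, 1/3)
2. P is where the line through Z parallel to XT meets line TF ⇒ P = (-1/3, 2/3)
P = T + t·(F−T) with t = -1, so TP:PF = t:(1−t) = -1:2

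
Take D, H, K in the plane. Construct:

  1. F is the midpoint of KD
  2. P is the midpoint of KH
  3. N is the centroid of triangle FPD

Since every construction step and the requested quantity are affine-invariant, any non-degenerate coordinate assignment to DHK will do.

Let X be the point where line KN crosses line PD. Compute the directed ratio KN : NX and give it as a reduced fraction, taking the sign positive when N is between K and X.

Set D = (0, 0), H = (1, 0), K = (0, 1); any affine frame gives the same invariant.
1. F is the midpoint of KD ⇒ F = (0, 1/2)
2. P is the midpoint of KH ⇒ P = (1/2, 1/2)
3. N is the centroid of triangle FPD ⇒ N = (1/6, 1/3)
line KN meets PD at X = (1/5, 1/5)
N = K + t·(X−K) with t = 5/6, so KN:NX = 5/6:1/6

KN:NX = 5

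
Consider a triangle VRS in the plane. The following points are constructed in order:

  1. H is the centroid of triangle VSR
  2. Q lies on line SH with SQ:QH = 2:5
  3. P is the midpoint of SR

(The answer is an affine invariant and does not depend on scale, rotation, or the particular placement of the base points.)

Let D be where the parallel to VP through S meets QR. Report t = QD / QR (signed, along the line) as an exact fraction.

t = -1/6

Set V = (0, 0), R = (1, 0), S = (0, 1); any affine frame gives the same invariant.
1. H is the centroid of triangle VSR ⇒ H = (1/3, 1/3)
2. Q lies on line SH with SQ:QH = 2:5 ⇒ Q = (2/21, 17/21)
3. P is the midpoint of SR ⇒ P = (1/2, 1/2)
through S parallel to VP: direction (1/2, 1/2); meets QR at D = (-1/18, 17/18)
D = Q + t·(R−Q) with t = -1/6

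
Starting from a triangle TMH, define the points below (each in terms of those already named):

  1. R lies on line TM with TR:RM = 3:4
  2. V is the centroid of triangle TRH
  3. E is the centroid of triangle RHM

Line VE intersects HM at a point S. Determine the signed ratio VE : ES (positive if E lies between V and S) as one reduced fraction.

VE:ES = 7/4

Work in coordinates with T = (0, 0), M = (1, 0), H = (0, 1).
1. R lies on line TM with TR:RM = 3:4 ⇒ R = (3/7, 0)
2. V is the centroid of triangle TRH ⇒ V = (1/7, 1/3)
3. E is the centroid of triangle RHM ⇒ E = (10/21, 1/3)
line VE meets HM at S = (2/3, 1/3)
E = V + t·(S−V) with t = 7/11, so VE:ES = 7/11:4/11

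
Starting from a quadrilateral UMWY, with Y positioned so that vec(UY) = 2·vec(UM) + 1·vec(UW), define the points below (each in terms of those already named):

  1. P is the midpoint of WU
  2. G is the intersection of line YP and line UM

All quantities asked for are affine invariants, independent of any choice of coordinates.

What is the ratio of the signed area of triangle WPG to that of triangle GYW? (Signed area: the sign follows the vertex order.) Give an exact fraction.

Set U = (0, 0), M = (1, 0), W = (0, 1), Y = (2, 1); any affine frame gives the same invariant.
1. P is the midpoint of WU ⇒ P = (0, 1/2)
2. G is the intersection of line YP and line UM ⇒ G = (-2, 0)
2·[WPG] = -1, 2·[GYW] = 2
[WPG]:[GYW] = -1:2 = -1/2

[WPG]:[GYW] = -1/2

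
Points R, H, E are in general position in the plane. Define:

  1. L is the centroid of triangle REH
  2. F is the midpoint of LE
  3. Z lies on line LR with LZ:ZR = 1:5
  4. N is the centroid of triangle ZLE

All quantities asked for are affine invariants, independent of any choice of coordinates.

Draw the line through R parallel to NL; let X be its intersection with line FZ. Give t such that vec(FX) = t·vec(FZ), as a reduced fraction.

t = 13/3

Assign R = (0, 0), H = (1, 0), E = (0, 1) — the answer is frame-independent, so this choice is without loss of generality.
1. L is the centroid of triangle REH ⇒ L = (1/3, 1/3)
2. F is the midpoint of LE ⇒ F = (1/6, 2/3)
3. Z lies on line LR with LZ:ZR = 1:5 ⇒ Z = (5/18, 5/18)
4. N is the centroid of triangle ZLE ⇒ N = (11/54, 29/54)
through R parallel to NL: direction (7/54, -11/54); meets FZ at X = (35/54, -55/54)
X = F + t·(Z−F) with t = 13/3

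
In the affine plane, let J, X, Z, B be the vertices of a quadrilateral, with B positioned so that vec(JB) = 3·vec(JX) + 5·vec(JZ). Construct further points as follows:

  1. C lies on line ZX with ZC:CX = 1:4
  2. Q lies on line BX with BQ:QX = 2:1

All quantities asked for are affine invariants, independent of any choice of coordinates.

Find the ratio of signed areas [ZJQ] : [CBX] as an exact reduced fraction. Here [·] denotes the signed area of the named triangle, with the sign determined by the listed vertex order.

Choose coordinates J = (0, 0), X = (1, 0), Z = (0, 1), B = (3, 5).
1. C lies on line ZX with ZC:CX = 1:4 ⇒ C = (1/5, 4/5)
2. Q lies on line BX with BQ:QX = 2:1 ⇒ Q = (5/3, 5/3)
2·[ZJQ] = 5/3, 2·[CBX] = -28/5
[ZJQ]:[CBX] = 5/3:-28/5 = -25/84

[ZJQ]:[CBX] = -25/84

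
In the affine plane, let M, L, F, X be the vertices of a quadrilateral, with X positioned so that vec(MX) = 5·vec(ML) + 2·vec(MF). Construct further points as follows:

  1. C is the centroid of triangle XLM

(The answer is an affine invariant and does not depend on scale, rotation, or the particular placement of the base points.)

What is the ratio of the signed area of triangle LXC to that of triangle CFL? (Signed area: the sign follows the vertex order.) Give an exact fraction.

[LXC]:[CFL] = 2/5

Work in coordinates with M = (0, 0), L = (1, 0), F = (0, 1), X = (5, 2).
1. C is the centroid of triangle XLM ⇒ C = (2, 2/3)
2·[LXC] = 2/3, 2·[CFL] = 5/3
[LXC]:[CFL] = 2/3:5/3 = 2/5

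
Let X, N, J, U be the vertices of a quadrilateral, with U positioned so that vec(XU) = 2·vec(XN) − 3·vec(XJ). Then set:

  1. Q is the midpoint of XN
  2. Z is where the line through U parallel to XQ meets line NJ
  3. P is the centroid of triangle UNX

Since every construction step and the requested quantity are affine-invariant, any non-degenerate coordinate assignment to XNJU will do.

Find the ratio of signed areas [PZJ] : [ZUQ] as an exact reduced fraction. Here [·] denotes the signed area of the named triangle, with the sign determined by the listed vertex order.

[PZJ]:[ZUQ] = -2/3

Assign X = (0, 0), N = (1, 0), J = (0, 1), U = (2, -3) — the answer is frame-independent, so this choice is without loss of generality.
1. Q is the midpoint of XN ⇒ Q = (1/2, 0)
2. Z is where the line through U parallel to XQ meets line NJ ⇒ Z = (4, -3)
3. P is the centroid of triangle UNX ⇒ P = (1, -1)
2·[PZJ] = 4, 2·[ZUQ] = -6
[PZJ]:[ZUQ] = 4:-6 = -2/3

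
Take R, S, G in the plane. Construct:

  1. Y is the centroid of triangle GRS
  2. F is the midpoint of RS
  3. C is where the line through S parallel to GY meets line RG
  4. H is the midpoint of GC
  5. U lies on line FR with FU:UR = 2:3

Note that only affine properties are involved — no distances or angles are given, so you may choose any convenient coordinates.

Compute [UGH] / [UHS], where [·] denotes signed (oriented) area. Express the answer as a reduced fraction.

[UGH]:[UHS] = 1/7

Assign R = (0, 0), S = (1, 0), G = (0, 1) — the answer is frame-independent, so this choice is without loss of generality.
1. Y is the centroid of triangle GRS ⇒ Y = (1/3, 1/3)
2. F is the midpoint of RS ⇒ F = (1/2, 0)
3. C is where the line through S parallel to GY meets line RG ⇒ C = (0, 2)
4. H is the midpoint of GC ⇒ H = (0, 3/2)
5. U lies on line FR with FU:UR = 2:3 ⇒ U = (3/10, 0)
2·[UGH] = -3/20, 2·[UHS] = -21/20
[UGH]:[UHS] = -3/20:-21/20 = 1/7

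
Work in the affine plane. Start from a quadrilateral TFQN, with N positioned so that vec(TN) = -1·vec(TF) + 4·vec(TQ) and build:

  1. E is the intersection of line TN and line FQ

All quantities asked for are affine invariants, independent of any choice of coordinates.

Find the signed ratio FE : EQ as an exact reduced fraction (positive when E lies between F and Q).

Choose coordinates T = (0, 0), F = (1, 0), Q = (0, 1), N = (-1, 4).
1. E is the intersection of line TN and line FQ ⇒ E = (-1/3, 4/3)
E = F + t·(Q−F) with t = 4/3, so FE:EQ = t:(1−t) = 4/3:-1/3

FE:EQ = -4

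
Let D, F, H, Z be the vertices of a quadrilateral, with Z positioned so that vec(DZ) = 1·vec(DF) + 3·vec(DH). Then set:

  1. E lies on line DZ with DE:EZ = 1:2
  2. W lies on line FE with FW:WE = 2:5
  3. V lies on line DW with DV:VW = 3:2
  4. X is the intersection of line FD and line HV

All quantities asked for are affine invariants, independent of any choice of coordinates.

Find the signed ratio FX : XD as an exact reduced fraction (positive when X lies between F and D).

Choose coordinates D = (0, 0), F = (1, 0), H = (0, 1), Z = (1, 3).
1. E lies on line DZ with DE:EZ = 1:2 ⇒ E = (1/3, 1)
2. W lies on line FE with FW:WE = 2:5 ⇒ W = (17/21, 2/7)
3. V lies on line DW with DV:VW = 3:2 ⇒ V = (17/35, 6/35)
4. X is the intersection of line FD and line HV ⇒ X = (17/29, 0)
X = F + t·(D−F) with t = 12/29, so FX:XD = t:(1−t) = 12/29:17/29

FX:XD = 12/17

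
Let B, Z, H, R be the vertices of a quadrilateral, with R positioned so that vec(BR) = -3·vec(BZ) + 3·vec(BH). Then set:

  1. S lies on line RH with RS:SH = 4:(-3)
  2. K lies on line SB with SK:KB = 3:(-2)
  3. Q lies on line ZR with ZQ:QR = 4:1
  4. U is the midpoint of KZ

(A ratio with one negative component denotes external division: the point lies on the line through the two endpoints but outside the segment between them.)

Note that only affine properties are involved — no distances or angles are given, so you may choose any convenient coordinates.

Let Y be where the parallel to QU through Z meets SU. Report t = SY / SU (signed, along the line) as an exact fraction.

Set B = (0, 0), Z = (1, 0), H = (0, 1), R = (-3, 3); any affine frame gives the same invariant.
1. S lies on line RH with RS:SH = 4:(-3) ⇒ S = (9, -5)
2. K lies on line SB with SK:KB = 3:(-2) ⇒ K = (-18, 10)
3. Q lies on line ZR with ZQ:QR = 4:1 ⇒ Q = (-11/5, 12/5)
4. U is the midpoint of KZ ⇒ U = (-17/2, 5)
through Z parallel to QU: direction (-63/10, 13/5); meets SU at Y = (-17/10, 39/35)
Y = S + t·(U−S) with t = 107/175

t = 107/175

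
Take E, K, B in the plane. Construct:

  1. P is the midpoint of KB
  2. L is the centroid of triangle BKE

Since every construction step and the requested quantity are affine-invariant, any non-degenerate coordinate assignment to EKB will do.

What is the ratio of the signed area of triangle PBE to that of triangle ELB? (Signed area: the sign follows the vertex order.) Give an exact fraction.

Assign E = (0, 0), K = (1, 0), B = (0, 1) — the answer is frame-independent, so this choice is without loss of generality.
1. P is the midpoint of KB ⇒ P = (1/2, 1/2)
2. L is the centroid of triangle BKE ⇒ L = (1/3, 1/3)
2·[PBE] = 1/2, 2·[ELB] = 1/3
[PBE]:[ELB] = 1/2:1/3 = 3/2

[PBE]:[ELB] = 3/2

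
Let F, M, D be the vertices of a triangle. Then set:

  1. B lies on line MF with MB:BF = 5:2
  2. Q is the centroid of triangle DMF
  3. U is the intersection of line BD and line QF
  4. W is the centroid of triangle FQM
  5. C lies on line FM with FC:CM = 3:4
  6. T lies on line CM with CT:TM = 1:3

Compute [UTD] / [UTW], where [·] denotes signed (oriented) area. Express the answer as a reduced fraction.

Set F = (0, 0), M = (1, 0), D = (0, 1); any affine frame gives the same invariant.
1. B lies on line MF with MB:BF = 5:2 ⇒ B = (2/7, 0)
2. Q is the centroid of triangle DMF ⇒ Q = (1/3, 1/3)
3. U is the intersection of line BD and line QF ⇒ U = (2/9, 2/9)
4. W is the centroid of triangle FQM ⇒ W = (4/9, 1/9)
5. C lies on line FM with FC:CM = 3:4 ⇒ C = (3/7, 0)
6. T lies on line CM with CT:TM = 1:3 ⇒ T = (4/7, 0)
2·[UTD] = 2/9, 2·[UTW] = 2/189
[UTD]:[UTW] = 2/9:2/189 = 21

[UTD]:[UTW] = 21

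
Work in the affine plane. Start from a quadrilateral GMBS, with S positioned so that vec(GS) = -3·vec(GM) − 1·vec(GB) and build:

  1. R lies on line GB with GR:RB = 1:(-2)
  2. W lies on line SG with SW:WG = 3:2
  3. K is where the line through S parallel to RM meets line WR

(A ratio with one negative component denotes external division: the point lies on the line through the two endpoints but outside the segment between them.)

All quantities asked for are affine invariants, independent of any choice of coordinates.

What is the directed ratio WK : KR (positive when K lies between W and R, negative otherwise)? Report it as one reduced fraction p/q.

WK:KR = -2/5

Assign G = (0, 0), M = (1, 0), B = (0, 1), S = (-3, -1) — the answer is frame-independent, so this choice is without loss of generality.
1. R lies on line GB with GR:RB = 1:(-2) ⇒ R = (0, -1)
2. W lies on line SG with SW:WG = 3:2 ⇒ W = (-6/5, -2/5)
3. K is where the line through S parallel to RM meets line WR ⇒ K = (-2, 0)
K = W + t·(R−W) with t = -2/3, so WK:KR = t:(1−t) = -2/3:5/3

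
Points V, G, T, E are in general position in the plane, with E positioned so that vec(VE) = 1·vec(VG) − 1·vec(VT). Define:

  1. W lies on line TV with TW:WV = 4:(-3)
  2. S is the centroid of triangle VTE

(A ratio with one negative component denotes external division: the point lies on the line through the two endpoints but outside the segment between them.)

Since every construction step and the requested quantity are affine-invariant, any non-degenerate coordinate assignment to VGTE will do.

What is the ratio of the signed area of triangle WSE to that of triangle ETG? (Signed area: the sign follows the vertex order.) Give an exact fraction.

[WSE]:[ETG] = 7/3

Work in coordinates with V = (0, 0), G = (1, 0), T = (0, 1), E = (1, -1).
1. W lies on line TV with TW:WV = 4:(-3) ⇒ W = (0, -3)
2. S is the centroid of triangle VTE ⇒ S = (1/3, 0)
2·[WSE] = -7/3, 2·[ETG] = -1
[WSE]:[ETG] = -7/3:-1 = 7/3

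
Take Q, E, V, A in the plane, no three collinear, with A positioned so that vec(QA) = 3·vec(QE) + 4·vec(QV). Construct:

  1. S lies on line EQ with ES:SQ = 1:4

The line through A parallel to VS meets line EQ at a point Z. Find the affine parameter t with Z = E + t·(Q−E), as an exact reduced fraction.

t = -26/5

Work in coordinates with Q = (0, 0), E = (1, 0), V = (0, 1), A = (3, 4).
1. S lies on line EQ with ES:SQ = 1:4 ⇒ S = (4/5, 0)
through A parallel to VS: direction (4/5, -1); meets EQ at Z = (31/5, 0)
Z = E + t·(Q−E) with t = -26/5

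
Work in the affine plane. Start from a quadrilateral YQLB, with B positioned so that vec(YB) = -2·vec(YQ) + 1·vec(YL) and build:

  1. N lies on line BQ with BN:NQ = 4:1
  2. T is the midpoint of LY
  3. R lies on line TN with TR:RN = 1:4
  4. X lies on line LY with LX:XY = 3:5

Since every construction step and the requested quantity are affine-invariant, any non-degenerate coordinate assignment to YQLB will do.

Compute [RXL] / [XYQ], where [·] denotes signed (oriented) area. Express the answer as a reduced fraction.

[RXL]:[XYQ] = -6/125

Assign Y = (0, 0), Q = (1, 0), L = (0, 1), B = (-2, 1) — the answer is frame-independent, so this choice is without loss of generality.
1. N lies on line BQ with BN:NQ = 4:1 ⇒ N = (2/5, 1/5)
2. T is the midpoint of LY ⇒ T = (0, 1/2)
3. R lies on line TN with TR:RN = 1:4 ⇒ R = (2/25, 11/25)
4. X lies on line LY with LX:XY = 3:5 ⇒ X = (0, 5/8)
2·[RXL] = -3/100, 2·[XYQ] = 5/8
[RXL]:[XYQ] = -3/100:5/8 = -6/125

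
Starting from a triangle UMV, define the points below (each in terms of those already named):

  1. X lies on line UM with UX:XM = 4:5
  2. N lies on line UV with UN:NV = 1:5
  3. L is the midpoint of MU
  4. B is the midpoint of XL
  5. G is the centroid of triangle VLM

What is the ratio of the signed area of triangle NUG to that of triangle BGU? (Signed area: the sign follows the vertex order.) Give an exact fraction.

Set U = (0, 0), M = (1, 0), V = (0, 1); any affine frame gives the same invariant.
1. X lies on line UM with UX:XM = 4:5 ⇒ X = (4/9, 0)
2. N lies on line UV with UN:NV = 1:5 ⇒ N = (0, 1/6)
3. L is the midpoint of MU ⇒ L = (1/2, 0)
4. B is the midpoint of XL ⇒ B = (17/36, 0)
5. G is the centroid of triangle VLM ⇒ G = (1/2, 1/3)
2·[NUG] = 1/12, 2·[BGU] = 17/108
[NUG]:[BGU] = 1/12:17/108 = 9/17

[NUG]:[BGU] = 9/17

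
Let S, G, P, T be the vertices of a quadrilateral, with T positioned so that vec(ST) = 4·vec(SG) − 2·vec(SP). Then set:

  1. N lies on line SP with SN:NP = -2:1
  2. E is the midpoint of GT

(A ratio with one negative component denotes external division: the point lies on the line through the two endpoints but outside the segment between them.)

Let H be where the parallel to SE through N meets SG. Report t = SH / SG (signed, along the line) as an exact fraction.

t = 5

Choose coordinates S = (0, 0), G = (1, 0), P = (0, 1), T = (4, -2).
1. N lies on line SP with SN:NP = -2:1 ⇒ N = (0, 2)
2. E is the midpoint of GT ⇒ E = (5/2, -1)
through N parallel to SE: direction (5/2, -1); meets SG at H = (5, 0)
H = S + t·(G−S) with t = 5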